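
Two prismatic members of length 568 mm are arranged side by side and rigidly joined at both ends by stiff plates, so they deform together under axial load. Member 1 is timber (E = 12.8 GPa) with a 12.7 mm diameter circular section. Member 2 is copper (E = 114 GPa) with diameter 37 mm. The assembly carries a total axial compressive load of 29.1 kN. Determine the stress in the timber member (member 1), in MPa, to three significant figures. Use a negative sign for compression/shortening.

-3.00 MPa

A_1 = 126.7 mm².
A_2 = 1075 mm².
Equal strain + equilibrium ⇒ each member carries load in proportion to AE: A₁E₁ = 1621000 N, A₂E₂ = 122600000 N, ΣAE = 124200000 N.
σ₁ = P·E₁/ΣAE = -29100·12800/124200000 = -2.999 MPa.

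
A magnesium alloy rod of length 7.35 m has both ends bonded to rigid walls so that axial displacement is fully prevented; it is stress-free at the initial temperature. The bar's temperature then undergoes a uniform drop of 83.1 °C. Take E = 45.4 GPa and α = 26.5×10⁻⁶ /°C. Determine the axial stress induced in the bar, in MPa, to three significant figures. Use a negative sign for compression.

100 MPa

Free thermal expansion αLΔT = 26.5e-6 · 7350 · -83.1 = -16.19 mm.
The walls impose strain ε = −(-16.19)/7350 = 2.2022e-03; σ = Eε = 45400 · 2.2022e-03 = 99.98 MPa.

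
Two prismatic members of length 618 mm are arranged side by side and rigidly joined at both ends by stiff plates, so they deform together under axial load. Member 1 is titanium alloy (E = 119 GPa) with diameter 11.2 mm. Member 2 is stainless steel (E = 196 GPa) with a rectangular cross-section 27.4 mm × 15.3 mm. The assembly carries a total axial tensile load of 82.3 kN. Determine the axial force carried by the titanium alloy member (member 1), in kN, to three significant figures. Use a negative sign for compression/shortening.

10.3 kN

A_1 = 98.52 mm².
A_2 = 419.2 mm².
Equal strain + equilibrium ⇒ each member carries load in proportion to AE: A₁E₁ = 11720000 N, A₂E₂ = 82170000 N, ΣAE = 93890000 N.
F₁ = P·A₁E₁/ΣAE = 82300·11720000/93890000 = 10280 N.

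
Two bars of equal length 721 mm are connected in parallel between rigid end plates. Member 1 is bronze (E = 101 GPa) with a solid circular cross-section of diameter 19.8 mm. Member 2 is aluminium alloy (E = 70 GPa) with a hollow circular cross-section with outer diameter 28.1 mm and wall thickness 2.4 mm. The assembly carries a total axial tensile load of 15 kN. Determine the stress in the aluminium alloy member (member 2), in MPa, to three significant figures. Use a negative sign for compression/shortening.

23.5 MPa

A_1 = 307.9 mm².
A_2 = 193.8 mm².
Equal strain + equilibrium ⇒ each member carries load in proportion to AE: A₁E₁ = 31100000 N, A₂E₂ = 13560000 N, ΣAE = 44660000 N.
σ₂ = P·E₂/ΣAE = 15000·70000/44660000 = 23.51 MPa.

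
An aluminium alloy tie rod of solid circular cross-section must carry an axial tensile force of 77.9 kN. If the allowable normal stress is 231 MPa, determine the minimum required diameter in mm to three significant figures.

Required area A ≥ P/σ_allow = 77900/231 = 337.2 mm².
For a solid circular section, d ≥ √(4A/π) = 20.72 mm.

20.7 mm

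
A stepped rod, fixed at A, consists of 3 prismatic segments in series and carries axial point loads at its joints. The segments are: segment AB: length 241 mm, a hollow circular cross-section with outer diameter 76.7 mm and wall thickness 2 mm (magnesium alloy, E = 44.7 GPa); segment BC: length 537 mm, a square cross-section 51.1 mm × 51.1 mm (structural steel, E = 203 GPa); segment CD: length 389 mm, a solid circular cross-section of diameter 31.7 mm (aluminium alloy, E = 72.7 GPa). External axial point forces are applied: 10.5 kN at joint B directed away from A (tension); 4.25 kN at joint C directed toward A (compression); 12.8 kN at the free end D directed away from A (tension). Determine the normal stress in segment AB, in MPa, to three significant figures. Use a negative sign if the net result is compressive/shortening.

Internal axial forces (sectioning from the free end, tension +): N_CD = 12.8 kN, N_BC = 8.55 kN, N_AB = 19.05 kN.
A_AB = 469.4 mm².
σ_AB = N_AB/A_AB = 19050/469.4 = 40.59 MPa.

40.6 MPa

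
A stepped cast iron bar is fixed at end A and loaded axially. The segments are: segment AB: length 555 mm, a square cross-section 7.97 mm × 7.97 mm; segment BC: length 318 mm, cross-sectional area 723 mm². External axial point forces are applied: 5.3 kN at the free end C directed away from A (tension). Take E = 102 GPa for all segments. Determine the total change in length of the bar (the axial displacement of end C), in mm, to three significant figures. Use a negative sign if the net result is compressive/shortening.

Internal axial forces (sectioning from the free end, tension +): N_BC = 5.3 kN, N_AB = 5.3 kN.
A_AB = 63.52 mm².
δ_AB = 5300·555/(63.52·102000) = 0.454 mm
δ_BC = 5300·318/(723·102000) = 0.02285 mm
δ = Σδ_i = 0.4769 mm.

0.477 mm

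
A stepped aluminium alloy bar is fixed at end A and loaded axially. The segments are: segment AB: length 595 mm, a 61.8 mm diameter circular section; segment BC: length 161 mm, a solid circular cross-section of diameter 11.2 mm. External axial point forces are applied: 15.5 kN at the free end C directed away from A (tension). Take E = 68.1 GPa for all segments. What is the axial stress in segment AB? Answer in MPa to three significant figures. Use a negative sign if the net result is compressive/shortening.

5.17 MPa

Internal axial forces (sectioning from the free end, tension +): N_BC = 15.5 kN, N_AB = 15.5 kN.
A_AB = 3000 mm².
σ_AB = N_AB/A_AB = 15500/3000 = 5.167 MPa.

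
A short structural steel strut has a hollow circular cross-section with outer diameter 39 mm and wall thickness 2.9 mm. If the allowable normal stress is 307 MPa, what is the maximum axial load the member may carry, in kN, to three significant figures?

A = 328.9 mm².
P_max = σ_allow · A = 307 · 328.9 = 101000 N = 101 kN.

101 kN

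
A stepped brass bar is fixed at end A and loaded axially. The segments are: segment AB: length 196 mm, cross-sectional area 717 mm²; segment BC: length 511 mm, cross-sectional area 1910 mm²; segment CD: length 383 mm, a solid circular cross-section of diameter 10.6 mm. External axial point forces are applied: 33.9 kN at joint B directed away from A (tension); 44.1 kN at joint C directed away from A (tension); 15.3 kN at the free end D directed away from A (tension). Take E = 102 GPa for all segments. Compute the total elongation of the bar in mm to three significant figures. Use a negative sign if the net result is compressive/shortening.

Internal axial forces (sectioning from the free end, tension +): N_CD = 15.3 kN, N_BC = 59.4 kN, N_AB = 93.3 kN.
A_CD = 88.25 mm².
δ_AB = 93300·196/(717·102000) = 0.25 mm
δ_BC = 59400·511/(1910·102000) = 0.1558 mm
δ_CD = 15300·383/(88.25·102000) = 0.651 mm
δ = Σδ_i = 1.057 mm.

1.06 mm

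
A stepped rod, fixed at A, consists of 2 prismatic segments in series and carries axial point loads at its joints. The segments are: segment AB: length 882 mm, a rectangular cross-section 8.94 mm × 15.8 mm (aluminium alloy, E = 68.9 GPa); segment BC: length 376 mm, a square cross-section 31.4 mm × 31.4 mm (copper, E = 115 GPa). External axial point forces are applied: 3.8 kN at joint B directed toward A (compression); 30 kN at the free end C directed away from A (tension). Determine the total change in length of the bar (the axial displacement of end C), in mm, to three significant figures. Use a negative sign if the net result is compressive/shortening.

Internal axial forces (sectioning from the free end, tension +): N_BC = 30 kN, N_AB = 26.2 kN.
A_AB = 141.3 mm².
A_BC = 986 mm².
δ_AB = 26200·882/(141.3·68900) = 2.374 mm
δ_BC = 30000·376/(986·115000) = 0.09948 mm
δ = Σδ_i = 2.474 mm.

2.47 mm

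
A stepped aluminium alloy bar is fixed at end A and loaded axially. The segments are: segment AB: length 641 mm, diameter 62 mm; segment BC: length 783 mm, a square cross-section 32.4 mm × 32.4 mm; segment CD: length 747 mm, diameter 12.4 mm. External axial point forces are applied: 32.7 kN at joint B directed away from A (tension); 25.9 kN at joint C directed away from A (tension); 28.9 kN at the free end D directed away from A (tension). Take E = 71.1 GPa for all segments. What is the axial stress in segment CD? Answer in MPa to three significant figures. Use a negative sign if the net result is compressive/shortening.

Internal axial forces (sectioning from the free end, tension +): N_CD = 28.9 kN, N_BC = 54.8 kN, N_AB = 87.5 kN.
A_CD = 120.8 mm².
σ_CD = N_CD/A_CD = 28900/120.8 = 239.3 MPa.

239 MPa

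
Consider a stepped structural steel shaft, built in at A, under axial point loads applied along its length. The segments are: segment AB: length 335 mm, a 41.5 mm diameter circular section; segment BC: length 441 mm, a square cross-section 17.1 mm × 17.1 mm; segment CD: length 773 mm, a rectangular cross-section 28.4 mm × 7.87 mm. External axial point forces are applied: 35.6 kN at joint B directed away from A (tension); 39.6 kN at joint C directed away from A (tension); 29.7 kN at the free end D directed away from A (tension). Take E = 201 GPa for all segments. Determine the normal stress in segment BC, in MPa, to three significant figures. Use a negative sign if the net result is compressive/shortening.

Internal axial forces (sectioning from the free end, tension +): N_CD = 29.7 kN, N_BC = 69.3 kN, N_AB = 104.9 kN.
A_BC = 292.4 mm².
σ_BC = N_BC/A_BC = 69300/292.4 = 237 MPa.

237 MPa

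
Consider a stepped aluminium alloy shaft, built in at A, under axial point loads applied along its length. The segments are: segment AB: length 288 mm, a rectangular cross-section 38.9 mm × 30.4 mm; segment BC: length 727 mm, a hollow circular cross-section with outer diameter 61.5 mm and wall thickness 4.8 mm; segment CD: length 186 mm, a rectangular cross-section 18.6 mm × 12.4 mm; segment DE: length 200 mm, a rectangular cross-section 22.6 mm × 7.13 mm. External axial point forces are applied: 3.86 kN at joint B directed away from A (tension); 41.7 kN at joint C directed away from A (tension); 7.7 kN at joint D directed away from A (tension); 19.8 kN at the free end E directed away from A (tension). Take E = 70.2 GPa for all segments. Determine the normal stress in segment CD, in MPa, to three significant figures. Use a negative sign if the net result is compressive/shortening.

119 MPa

Internal axial forces (sectioning from the free end, tension +): N_DE = 19.8 kN, N_CD = 27.5 kN, N_BC = 69.2 kN, N_AB = 73.06 kN.
A_CD = 230.6 mm².
σ_CD = N_CD/A_CD = 27500/230.6 = 119.2 MPa.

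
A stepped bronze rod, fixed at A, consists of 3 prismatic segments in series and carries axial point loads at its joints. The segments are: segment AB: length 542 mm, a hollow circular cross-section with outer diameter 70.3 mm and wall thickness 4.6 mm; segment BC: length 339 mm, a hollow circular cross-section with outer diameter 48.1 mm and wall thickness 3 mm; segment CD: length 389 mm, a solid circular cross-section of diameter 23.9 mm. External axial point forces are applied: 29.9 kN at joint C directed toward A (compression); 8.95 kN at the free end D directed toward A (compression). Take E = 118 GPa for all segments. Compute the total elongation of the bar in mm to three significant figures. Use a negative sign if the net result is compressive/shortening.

-0.516 mm

Internal axial forces (sectioning from the free end, tension +): N_CD = -8.95 kN, N_BC = -38.85 kN, N_AB = -38.85 kN.
A_AB = 949.5 mm².
A_BC = 425.1 mm².
A_CD = 448.6 mm².
δ_AB = -38850·542/(949.5·118000) = -0.1879 mm
δ_BC = -38850·339/(425.1·118000) = -0.2626 mm
δ_CD = -8950·389/(448.6·118000) = -0.06577 mm
δ = Σδ_i = -0.5163 mm.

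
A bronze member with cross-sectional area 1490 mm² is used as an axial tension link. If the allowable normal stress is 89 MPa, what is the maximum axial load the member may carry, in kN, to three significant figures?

133 kN

P_max = σ_allow · A = 89 · 1490 = 132600 N = 132.6 kN.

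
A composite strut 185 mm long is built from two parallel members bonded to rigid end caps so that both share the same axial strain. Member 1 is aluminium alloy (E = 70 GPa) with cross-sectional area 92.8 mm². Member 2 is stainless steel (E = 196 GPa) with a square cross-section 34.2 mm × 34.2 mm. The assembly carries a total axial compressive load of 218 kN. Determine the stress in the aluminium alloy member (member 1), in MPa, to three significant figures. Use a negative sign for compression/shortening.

A_2 = 1170 mm².
Equal strain + equilibrium ⇒ each member carries load in proportion to AE: A₁E₁ = 6496000 N, A₂E₂ = 229200000 N, ΣAE = 235700000 N.
σ₁ = P·E₁/ΣAE = -218000·70000/235700000 = -64.73 MPa.

-64.7 MPa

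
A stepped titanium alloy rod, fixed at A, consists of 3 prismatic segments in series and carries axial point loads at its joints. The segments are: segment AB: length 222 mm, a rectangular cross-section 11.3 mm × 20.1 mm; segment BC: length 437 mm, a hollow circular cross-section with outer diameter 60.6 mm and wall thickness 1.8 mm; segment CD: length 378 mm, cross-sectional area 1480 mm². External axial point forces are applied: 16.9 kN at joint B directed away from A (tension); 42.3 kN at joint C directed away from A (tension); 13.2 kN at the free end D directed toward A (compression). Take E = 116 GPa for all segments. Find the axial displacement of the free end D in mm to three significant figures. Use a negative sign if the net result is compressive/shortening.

0.688 mm

Internal axial forces (sectioning from the free end, tension +): N_CD = -13.2 kN, N_BC = 29.1 kN, N_AB = 46 kN.
A_AB = 227.1 mm².
A_BC = 332.5 mm².
δ_AB = 46000·222/(227.1·116000) = 0.3876 mm
δ_BC = 29100·437/(332.5·116000) = 0.3297 mm
δ_CD = -13200·378/(1480·116000) = -0.02906 mm
δ = Σδ_i = 0.6882 mm.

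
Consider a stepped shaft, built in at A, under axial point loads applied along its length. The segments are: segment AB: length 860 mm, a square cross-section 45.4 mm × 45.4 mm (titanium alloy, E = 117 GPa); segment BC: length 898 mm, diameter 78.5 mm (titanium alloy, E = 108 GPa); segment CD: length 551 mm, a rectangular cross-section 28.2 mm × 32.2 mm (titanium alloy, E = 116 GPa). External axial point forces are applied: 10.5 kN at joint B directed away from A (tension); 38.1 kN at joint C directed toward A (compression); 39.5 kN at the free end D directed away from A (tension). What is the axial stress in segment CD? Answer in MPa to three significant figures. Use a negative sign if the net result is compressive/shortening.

43.5 MPa

Internal axial forces (sectioning from the free end, tension +): N_CD = 39.5 kN, N_BC = 1.4 kN, N_AB = 11.9 kN.
A_CD = 908 mm².
σ_CD = N_CD/A_CD = 39500/908 = 43.5 MPa.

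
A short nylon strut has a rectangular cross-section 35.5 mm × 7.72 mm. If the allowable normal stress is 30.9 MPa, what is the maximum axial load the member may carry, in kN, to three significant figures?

A = 274.1 mm².
P_max = σ_allow · A = 30.9 · 274.1 = 8468 N = 8.468 kN.

8.47 kN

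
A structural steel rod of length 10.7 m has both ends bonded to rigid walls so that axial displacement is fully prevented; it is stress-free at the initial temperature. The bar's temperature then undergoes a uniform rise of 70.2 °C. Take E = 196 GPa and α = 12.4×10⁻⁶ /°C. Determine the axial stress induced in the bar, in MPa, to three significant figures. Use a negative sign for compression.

-171 MPa

Free thermal expansion αLΔT = 12.4e-6 · 10700 · 70.2 = 9.314 mm.
The walls impose strain ε = −(9.314)/10700 = -8.7048e-04; σ = Eε = 196000 · -8.7048e-04 = -170.6 MPa.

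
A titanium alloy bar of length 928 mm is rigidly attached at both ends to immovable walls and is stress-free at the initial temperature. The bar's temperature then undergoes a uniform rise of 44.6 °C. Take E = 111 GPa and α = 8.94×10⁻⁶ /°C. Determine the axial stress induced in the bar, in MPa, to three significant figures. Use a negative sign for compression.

Free thermal expansion αLΔT = 8.94e-6 · 928 · 44.6 = 0.37 mm.
The walls impose strain ε = −(0.37)/928 = -3.9872e-04; σ = Eε = 111000 · -3.9872e-04 = -44.26 MPa.

-44.3 MPa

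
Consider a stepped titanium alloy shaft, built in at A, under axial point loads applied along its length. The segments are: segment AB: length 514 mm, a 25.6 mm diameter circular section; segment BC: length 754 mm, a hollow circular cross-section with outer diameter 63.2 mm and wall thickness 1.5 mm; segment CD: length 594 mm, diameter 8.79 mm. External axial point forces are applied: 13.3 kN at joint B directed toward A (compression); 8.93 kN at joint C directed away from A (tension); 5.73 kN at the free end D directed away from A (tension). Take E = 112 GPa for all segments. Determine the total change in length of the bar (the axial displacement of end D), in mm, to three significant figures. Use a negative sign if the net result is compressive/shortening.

0.852 mm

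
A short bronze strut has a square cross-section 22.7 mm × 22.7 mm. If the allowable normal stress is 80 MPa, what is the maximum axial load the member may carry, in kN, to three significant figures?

41.2 kN

A = 515.3 mm².
P_max = σ_allow · A = 80 · 515.3 = 41220 N = 41.22 kN.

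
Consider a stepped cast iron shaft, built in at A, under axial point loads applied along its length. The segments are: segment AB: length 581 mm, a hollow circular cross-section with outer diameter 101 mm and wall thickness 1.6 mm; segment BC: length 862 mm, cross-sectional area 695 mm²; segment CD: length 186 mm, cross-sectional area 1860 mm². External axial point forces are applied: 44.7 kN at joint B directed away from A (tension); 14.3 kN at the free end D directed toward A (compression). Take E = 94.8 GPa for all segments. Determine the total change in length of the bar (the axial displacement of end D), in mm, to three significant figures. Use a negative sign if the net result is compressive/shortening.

0.171 mm

Internal axial forces (sectioning from the free end, tension +): N_CD = -14.3 kN, N_BC = -14.3 kN, N_AB = 30.4 kN.
A_AB = 499.6 mm².
δ_AB = 30400·581/(499.6·94800) = 0.3729 mm
δ_BC = -14300·862/(695·94800) = -0.1871 mm
δ_CD = -14300·186/(1860·94800) = -0.01508 mm
δ = Σδ_i = 0.1707 mm.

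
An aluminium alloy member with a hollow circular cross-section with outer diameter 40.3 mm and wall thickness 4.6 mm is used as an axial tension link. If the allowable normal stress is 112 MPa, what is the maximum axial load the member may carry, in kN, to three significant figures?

57.8 kN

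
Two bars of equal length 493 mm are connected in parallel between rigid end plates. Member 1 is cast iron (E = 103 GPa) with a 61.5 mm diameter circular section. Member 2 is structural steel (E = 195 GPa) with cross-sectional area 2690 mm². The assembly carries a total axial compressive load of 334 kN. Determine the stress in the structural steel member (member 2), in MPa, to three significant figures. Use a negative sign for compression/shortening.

A_1 = 2971 mm².
Equal strain + equilibrium ⇒ each member carries load in proportion to AE: A₁E₁ = 306000000 N, A₂E₂ = 524600000 N, ΣAE = 830500000 N.
σ₂ = P·E₂/ΣAE = -334000·195000/830500000 = -78.42 MPa.

-78.4 MPa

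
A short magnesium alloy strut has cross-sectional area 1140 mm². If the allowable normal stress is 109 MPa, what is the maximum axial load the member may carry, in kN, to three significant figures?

124 kN

P_max = σ_allow · A = 109 · 1140 = 124300 N = 124.3 kN.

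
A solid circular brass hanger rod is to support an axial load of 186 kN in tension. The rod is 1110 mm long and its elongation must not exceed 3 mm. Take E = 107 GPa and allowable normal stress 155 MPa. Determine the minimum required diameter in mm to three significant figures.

Required area A ≥ P/σ_allow = 186000/155 = 1200 mm².
For a solid circular section, d ≥ √(4A/π) = 39.09 mm.
Elongation limit: A ≥ PL/(Eδ_allow) = 186000·1110/(107000·3) = 643.2 mm² ⇒ d ≥ 28.62 mm.
The stress limit governs.

39.1 mm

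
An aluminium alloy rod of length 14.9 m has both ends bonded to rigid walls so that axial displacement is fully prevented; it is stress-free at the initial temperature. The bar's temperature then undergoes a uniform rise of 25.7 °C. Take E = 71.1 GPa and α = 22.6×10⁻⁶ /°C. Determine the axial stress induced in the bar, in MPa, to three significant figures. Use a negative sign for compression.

-41.3 MPa

Free thermal expansion αLΔT = 22.6e-6 · 14900 · 25.7 = 8.654 mm.
The walls impose strain ε = −(8.654)/14900 = -5.8082e-04; σ = Eε = 71100 · -5.8082e-04 = -41.3 MPa.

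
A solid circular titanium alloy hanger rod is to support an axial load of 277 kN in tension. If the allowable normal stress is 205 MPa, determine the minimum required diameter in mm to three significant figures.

41.5 mm

Required area A ≥ P/σ_allow = 277000/205 = 1351 mm².
For a solid circular section, d ≥ √(4A/π) = 41.48 mm.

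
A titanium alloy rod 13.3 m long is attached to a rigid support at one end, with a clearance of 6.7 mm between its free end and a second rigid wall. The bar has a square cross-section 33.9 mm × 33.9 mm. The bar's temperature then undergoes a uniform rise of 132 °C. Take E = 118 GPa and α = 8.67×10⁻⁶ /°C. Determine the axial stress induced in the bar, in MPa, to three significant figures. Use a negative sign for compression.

-75.6 MPa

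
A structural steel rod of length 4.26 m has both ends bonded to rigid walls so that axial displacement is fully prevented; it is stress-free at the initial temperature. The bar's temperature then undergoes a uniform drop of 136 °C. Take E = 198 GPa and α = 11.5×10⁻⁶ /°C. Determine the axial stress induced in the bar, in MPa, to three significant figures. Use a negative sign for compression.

310 MPa

Free thermal expansion αLΔT = 11.5e-6 · 4260 · -136 = -6.663 mm.
The walls impose strain ε = −(-6.663)/4260 = 1.5640e-03; σ = Eε = 198000 · 1.5640e-03 = 309.7 MPa.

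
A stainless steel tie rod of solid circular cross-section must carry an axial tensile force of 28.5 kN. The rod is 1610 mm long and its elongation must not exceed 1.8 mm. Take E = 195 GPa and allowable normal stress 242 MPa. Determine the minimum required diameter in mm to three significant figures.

12.9 mm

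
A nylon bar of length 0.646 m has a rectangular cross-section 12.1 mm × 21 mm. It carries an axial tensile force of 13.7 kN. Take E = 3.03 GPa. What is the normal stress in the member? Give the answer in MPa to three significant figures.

53.9 MPa

A = 254.1 mm².
σ = N/A = 13700/254.1 = 53.92 MPa.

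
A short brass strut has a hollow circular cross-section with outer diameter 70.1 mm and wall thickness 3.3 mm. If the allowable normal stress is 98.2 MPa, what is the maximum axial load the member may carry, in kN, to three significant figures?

A = 692.5 mm².
P_max = σ_allow · A = 98.2 · 692.5 = 68010 N = 68.01 kN.

68.0 kN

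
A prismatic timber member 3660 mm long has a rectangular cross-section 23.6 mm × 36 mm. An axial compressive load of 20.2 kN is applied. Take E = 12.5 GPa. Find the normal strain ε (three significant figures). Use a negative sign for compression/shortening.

-0.00190

A = 849.6 mm².
σ = N/A = -23.78 MPa; ε = σ/E = -23.78/12500 = -1.902e-03.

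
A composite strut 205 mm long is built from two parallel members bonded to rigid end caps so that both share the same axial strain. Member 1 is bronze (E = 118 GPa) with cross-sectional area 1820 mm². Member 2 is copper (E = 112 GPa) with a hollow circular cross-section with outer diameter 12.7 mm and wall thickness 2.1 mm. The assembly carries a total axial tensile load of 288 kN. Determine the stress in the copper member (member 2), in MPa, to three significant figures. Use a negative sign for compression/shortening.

145 MPa

A_2 = 69.93 mm².
Equal strain + equilibrium ⇒ each member carries load in proportion to AE: A₁E₁ = 214800000 N, A₂E₂ = 7832000 N, ΣAE = 222600000 N.
σ₂ = P·E₂/ΣAE = 288000·112000/222600000 = 144.9 MPa.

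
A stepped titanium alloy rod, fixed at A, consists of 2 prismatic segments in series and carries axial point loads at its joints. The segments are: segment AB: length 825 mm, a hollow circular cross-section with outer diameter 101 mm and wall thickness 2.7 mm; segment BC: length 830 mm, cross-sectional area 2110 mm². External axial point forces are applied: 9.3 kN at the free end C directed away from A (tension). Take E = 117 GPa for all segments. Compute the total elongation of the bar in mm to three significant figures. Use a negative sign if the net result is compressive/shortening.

Internal axial forces (sectioning from the free end, tension +): N_BC = 9.3 kN, N_AB = 9.3 kN.
A_AB = 833.8 mm².
δ_AB = 9300·825/(833.8·117000) = 0.07865 mm
δ_BC = 9300·830/(2110·117000) = 0.03127 mm
δ = Σδ_i = 0.1099 mm.

0.110 mm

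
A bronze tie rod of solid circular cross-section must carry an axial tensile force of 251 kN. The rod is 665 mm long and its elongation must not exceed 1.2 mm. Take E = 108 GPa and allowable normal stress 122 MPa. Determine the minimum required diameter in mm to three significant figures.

Required area A ≥ P/σ_allow = 251000/122 = 2057 mm².
For a solid circular section, d ≥ √(4A/π) = 51.18 mm.
Elongation limit: A ≥ PL/(Eδ_allow) = 251000·665/(108000·1.2) = 1288 mm² ⇒ d ≥ 40.49 mm.
The stress limit governs.

51.2 mm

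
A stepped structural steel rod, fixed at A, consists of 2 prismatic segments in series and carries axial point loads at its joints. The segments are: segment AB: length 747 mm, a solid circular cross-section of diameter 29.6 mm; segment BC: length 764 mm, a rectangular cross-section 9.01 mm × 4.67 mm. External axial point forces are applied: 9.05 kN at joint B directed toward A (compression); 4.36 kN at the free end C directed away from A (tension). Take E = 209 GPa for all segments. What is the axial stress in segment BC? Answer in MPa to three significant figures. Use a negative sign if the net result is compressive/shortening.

104 MPa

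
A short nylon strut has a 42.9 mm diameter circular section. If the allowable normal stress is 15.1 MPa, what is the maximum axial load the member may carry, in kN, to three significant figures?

21.8 kN

A = 1445 mm².
P_max = σ_allow · A = 15.1 · 1445 = 21830 N = 21.83 kN.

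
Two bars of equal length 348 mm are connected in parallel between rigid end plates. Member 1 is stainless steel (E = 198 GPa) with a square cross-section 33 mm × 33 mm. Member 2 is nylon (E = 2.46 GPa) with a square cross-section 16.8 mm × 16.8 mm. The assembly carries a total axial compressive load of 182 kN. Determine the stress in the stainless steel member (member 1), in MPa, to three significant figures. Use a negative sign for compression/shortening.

-167 MPa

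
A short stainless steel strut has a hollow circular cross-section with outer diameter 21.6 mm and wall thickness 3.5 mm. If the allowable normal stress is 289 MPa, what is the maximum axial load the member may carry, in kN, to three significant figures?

57.5 kN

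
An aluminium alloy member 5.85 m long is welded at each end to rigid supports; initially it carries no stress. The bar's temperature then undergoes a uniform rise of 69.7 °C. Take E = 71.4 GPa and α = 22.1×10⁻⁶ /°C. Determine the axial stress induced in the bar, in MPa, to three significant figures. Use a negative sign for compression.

-110 MPa

Free thermal expansion αLΔT = 22.1e-6 · 5850 · 69.7 = 9.011 mm.
The walls impose strain ε = −(9.011)/5850 = -1.5404e-03; σ = Eε = 71400 · -1.5404e-03 = -110 MPa.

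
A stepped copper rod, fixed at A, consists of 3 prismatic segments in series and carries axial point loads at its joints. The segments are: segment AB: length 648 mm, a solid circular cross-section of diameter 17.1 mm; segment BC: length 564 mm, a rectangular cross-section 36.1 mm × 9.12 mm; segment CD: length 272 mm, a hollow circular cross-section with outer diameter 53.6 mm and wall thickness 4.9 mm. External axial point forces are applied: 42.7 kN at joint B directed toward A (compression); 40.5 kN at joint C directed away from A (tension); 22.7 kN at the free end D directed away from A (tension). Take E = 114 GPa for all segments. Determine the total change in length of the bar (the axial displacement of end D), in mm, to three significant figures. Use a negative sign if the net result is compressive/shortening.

Internal axial forces (sectioning from the free end, tension +): N_CD = 22.7 kN, N_BC = 63.2 kN, N_AB = 20.5 kN.
A_AB = 229.7 mm².
A_BC = 329.2 mm².
A_CD = 749.7 mm².
δ_AB = 20500·648/(229.7·114000) = 0.5074 mm
δ_BC = 63200·564/(329.2·114000) = 0.9497 mm
δ_CD = 22700·272/(749.7·114000) = 0.07225 mm
δ = Σδ_i = 1.529 mm.

1.53 mm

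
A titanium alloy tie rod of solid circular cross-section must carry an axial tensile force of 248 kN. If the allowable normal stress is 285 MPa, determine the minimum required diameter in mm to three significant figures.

Required area A ≥ P/σ_allow = 248000/285 = 870.2 mm².
For a solid circular section, d ≥ √(4A/π) = 33.29 mm.

33.3 mm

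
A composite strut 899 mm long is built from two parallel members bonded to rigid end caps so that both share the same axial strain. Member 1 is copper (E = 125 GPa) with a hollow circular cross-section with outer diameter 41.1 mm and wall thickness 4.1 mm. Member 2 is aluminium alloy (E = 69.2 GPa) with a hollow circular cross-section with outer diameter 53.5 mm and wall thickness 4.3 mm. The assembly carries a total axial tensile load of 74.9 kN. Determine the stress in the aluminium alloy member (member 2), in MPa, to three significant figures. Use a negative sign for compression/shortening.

A_1 = 476.6 mm².
A_2 = 664.6 mm².
Equal strain + equilibrium ⇒ each member carries load in proportion to AE: A₁E₁ = 59570000 N, A₂E₂ = 45990000 N, ΣAE = 105600000 N.
σ₂ = P·E₂/ΣAE = 74900·69200/105600000 = 49.1 MPa.

49.1 MPa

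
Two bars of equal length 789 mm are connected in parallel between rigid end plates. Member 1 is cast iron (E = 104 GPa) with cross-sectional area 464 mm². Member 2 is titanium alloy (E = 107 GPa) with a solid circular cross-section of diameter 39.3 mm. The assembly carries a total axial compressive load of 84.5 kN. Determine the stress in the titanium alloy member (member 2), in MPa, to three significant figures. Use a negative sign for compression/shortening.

-50.8 MPa

A_2 = 1213 mm².
Equal strain + equilibrium ⇒ each member carries load in proportion to AE: A₁E₁ = 48260000 N, A₂E₂ = 129800000 N, ΣAE = 178100000 N.
σ₂ = P·E₂/ΣAE = -84500·107000/178100000 = -50.78 MPa.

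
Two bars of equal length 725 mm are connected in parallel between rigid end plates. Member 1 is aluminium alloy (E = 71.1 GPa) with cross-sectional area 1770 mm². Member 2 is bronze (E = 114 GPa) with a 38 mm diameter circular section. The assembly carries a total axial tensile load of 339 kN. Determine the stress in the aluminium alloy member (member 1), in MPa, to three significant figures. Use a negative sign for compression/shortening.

A_2 = 1134 mm².
Equal strain + equilibrium ⇒ each member carries load in proportion to AE: A₁E₁ = 125800000 N, A₂E₂ = 129300000 N, ΣAE = 255100000 N.
σ₁ = P·E₁/ΣAE = 339000·71100/255100000 = 94.47 MPa.

94.5 MPa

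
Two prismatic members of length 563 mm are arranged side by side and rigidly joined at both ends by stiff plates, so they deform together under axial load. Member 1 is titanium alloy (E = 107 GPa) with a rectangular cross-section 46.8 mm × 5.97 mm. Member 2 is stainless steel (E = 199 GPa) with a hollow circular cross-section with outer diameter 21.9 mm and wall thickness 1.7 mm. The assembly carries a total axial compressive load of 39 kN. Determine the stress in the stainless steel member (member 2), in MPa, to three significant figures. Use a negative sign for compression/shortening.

A_1 = 279.4 mm².
A_2 = 107.9 mm².
Equal strain + equilibrium ⇒ each member carries load in proportion to AE: A₁E₁ = 29900000 N, A₂E₂ = 21470000 N, ΣAE = 51360000 N.
σ₂ = P·E₂/ΣAE = -39000·199000/51360000 = -151.1 MPa.

-151 MPa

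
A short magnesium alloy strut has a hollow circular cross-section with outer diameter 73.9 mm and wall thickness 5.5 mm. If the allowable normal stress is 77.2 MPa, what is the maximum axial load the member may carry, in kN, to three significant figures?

A = 1182 mm².
P_max = σ_allow · A = 77.2 · 1182 = 91240 N = 91.24 kN.

91.2 kN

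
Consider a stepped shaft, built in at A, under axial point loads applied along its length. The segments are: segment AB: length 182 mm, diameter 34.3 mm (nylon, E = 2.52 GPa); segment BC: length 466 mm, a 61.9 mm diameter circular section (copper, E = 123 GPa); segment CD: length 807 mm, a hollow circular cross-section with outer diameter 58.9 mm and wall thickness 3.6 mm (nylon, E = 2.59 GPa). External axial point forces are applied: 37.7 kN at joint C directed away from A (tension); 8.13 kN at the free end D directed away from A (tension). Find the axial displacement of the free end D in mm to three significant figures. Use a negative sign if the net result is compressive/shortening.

Internal axial forces (sectioning from the free end, tension +): N_CD = 8.13 kN, N_BC = 45.83 kN, N_AB = 45.83 kN.
A_AB = 924 mm².
A_BC = 3009 mm².
A_CD = 625.4 mm².
δ_AB = 45830·182/(924·2520) = 3.582 mm
δ_BC = 45830·466/(3009·123000) = 0.0577 mm
δ_CD = 8130·807/(625.4·2590) = 4.05 mm
δ = Σδ_i = 7.69 mm.

7.69 mm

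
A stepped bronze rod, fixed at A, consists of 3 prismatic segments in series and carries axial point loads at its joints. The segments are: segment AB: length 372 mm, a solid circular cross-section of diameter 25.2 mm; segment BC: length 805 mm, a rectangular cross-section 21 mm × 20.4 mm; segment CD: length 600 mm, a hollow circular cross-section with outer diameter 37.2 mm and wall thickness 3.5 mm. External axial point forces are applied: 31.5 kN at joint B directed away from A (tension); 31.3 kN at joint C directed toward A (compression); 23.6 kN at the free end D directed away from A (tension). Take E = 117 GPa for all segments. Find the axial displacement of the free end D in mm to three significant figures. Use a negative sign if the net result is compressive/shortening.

0.355 mm

Internal axial forces (sectioning from the free end, tension +): N_CD = 23.6 kN, N_BC = -7.7 kN, N_AB = 23.8 kN.
A_AB = 498.8 mm².
A_BC = 428.4 mm².
A_CD = 370.6 mm².
δ_AB = 23800·372/(498.8·117000) = 0.1517 mm
δ_BC = -7700·805/(428.4·117000) = -0.1237 mm
δ_CD = 23600·600/(370.6·117000) = 0.3266 mm
δ = Σδ_i = 0.3547 mm.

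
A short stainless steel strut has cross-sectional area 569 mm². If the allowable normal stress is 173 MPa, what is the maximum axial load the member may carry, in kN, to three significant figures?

98.4 kN

P_max = σ_allow · A = 173 · 569 = 98440 N = 98.44 kN.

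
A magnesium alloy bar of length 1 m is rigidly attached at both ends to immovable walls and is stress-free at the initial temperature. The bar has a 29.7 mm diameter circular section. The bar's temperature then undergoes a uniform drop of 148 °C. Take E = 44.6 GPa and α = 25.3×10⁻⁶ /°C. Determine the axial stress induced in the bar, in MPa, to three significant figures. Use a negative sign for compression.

167 MPa

Free thermal expansion αLΔT = 25.3e-6 · 1000 · -148 = -3.744 mm.
The walls impose strain ε = −(-3.744)/1000 = 3.7444e-03; σ = Eε = 44600 · 3.7444e-03 = 167 MPa.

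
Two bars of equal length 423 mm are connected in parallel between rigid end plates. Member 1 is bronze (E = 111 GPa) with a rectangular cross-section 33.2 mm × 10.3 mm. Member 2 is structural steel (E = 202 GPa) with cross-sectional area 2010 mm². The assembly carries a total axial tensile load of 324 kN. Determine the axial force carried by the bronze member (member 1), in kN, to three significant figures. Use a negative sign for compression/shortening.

27.7 kN

A_1 = 342 mm².
Equal strain + equilibrium ⇒ each member carries load in proportion to AE: A₁E₁ = 37960000 N, A₂E₂ = 406000000 N, ΣAE = 444000000 N.
F₁ = P·A₁E₁/ΣAE = 324000·37960000/444000000 = 27700 N.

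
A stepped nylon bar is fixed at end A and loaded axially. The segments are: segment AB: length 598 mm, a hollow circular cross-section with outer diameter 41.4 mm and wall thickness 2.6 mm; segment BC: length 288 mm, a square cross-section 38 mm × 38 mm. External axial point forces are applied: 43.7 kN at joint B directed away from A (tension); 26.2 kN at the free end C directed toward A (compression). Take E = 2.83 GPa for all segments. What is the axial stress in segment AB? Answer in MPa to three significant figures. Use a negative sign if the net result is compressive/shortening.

Internal axial forces (sectioning from the free end, tension +): N_BC = -26.2 kN, N_AB = 17.5 kN.
A_AB = 316.9 mm².
σ_AB = N_AB/A_AB = 17500/316.9 = 55.22 MPa.

55.2 MPa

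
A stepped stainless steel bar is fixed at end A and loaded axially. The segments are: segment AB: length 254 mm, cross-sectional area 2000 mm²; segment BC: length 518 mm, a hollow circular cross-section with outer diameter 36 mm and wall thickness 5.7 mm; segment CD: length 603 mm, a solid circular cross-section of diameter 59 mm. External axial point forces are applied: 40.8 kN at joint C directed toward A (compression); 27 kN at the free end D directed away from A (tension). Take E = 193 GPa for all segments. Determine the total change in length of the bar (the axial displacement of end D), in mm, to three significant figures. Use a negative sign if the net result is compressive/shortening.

Internal axial forces (sectioning from the free end, tension +): N_CD = 27 kN, N_BC = -13.8 kN, N_AB = -13.8 kN.
A_BC = 542.6 mm².
A_CD = 2734 mm².
δ_AB = -13800·254/(2000·193000) = -0.009081 mm
δ_BC = -13800·518/(542.6·193000) = -0.06826 mm
δ_CD = 27000·603/(2734·193000) = 0.03086 mm
δ = Σδ_i = -0.04649 mm.

-0.0465 mm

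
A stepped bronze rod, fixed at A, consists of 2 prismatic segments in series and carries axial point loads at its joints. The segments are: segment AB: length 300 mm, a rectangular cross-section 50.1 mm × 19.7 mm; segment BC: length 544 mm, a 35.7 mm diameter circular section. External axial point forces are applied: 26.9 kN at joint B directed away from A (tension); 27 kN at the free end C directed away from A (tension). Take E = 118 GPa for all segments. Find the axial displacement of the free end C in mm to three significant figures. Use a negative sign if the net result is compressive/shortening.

0.263 mm

Internal axial forces (sectioning from the free end, tension +): N_BC = 27 kN, N_AB = 53.9 kN.
A_AB = 987 mm².
A_BC = 1001 mm².
δ_AB = 53900·300/(987·118000) = 0.1388 mm
δ_BC = 27000·544/(1001·118000) = 0.1244 mm
δ = Σδ_i = 0.2632 mm.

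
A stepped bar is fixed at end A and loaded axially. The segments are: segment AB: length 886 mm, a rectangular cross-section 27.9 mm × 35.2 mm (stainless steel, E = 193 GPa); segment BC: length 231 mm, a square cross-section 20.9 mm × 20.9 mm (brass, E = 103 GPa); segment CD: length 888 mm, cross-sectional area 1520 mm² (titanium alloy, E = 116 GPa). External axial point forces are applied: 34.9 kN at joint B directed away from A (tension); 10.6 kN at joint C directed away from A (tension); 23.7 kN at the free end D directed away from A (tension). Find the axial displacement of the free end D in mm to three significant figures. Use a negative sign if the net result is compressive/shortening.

0.619 mm

Internal axial forces (sectioning from the free end, tension +): N_CD = 23.7 kN, N_BC = 34.3 kN, N_AB = 69.2 kN.
A_AB = 982.1 mm².
A_BC = 436.8 mm².
δ_AB = 69200·886/(982.1·193000) = 0.3235 mm
δ_BC = 34300·231/(436.8·103000) = 0.1761 mm
δ_CD = 23700·888/(1520·116000) = 0.1194 mm
δ = Σδ_i = 0.6189 mm.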